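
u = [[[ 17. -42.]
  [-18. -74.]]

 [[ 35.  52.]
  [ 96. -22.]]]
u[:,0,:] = [[17.0, -42.0], [35.0, 52.0]]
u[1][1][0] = 96.0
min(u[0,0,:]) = -42.0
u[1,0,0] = 35.0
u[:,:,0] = [[17.0, -18.0], [35.0, 96.0]]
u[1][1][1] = -22.0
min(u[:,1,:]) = -74.0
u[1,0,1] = 52.0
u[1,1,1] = -22.0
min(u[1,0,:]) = 35.0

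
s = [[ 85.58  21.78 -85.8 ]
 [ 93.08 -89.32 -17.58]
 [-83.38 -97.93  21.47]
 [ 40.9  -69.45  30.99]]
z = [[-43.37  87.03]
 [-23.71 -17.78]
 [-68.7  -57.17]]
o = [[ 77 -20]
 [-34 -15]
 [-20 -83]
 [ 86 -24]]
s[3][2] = 30.99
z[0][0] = -43.37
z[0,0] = -43.37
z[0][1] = 87.03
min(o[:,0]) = -34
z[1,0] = -23.71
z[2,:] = [-68.7, -57.17]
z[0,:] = [-43.37, 87.03]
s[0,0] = 85.58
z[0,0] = -43.37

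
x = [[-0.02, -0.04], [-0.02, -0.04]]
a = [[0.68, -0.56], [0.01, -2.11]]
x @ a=[[-0.01, 0.1], [-0.01, 0.10]]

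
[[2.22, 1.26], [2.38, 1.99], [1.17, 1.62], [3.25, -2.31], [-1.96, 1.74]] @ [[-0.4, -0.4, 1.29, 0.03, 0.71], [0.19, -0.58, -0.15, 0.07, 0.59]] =[[-0.65, -1.62, 2.67, 0.15, 2.32], [-0.57, -2.11, 2.77, 0.21, 2.86], [-0.16, -1.41, 1.27, 0.15, 1.79], [-1.74, 0.04, 4.54, -0.06, 0.94], [1.11, -0.23, -2.79, 0.06, -0.36]]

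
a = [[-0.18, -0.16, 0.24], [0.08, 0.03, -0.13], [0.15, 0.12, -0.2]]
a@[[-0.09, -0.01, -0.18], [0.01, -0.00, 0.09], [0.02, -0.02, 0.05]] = [[0.02, -0.00, 0.03], [-0.01, 0.0, -0.02], [-0.02, 0.00, -0.03]]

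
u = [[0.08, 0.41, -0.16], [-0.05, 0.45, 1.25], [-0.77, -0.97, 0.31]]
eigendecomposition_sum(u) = [[-0.19+0.00j, (0.01-0j), -0.08+0.00j],[(0.11-0j), -0.00+0.00j, (0.04-0j)],[-0.07+0.00j, 0.00-0.00j, -0.03+0.00j]] + [[0.14+0.03j,(0.2-0.07j),(-0.04-0.21j)],  [-0.08+0.39j,(0.23+0.57j),(0.6-0.15j)],  [(-0.35-0.05j),-0.49+0.24j,0.17+0.52j]] + [[0.14-0.03j, (0.2+0.07j), (-0.04+0.21j)], [-0.08-0.39j, (0.23-0.57j), (0.6+0.15j)], [(-0.35+0.05j), (-0.49-0.24j), (0.17-0.52j)]]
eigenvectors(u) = [[(-0.82+0j),(0.01-0.25j),0.01+0.25j], [0.49+0.00j,0.72+0.00j,0.72-0.00j], [-0.30+0.00j,0.05+0.64j,(0.05-0.64j)]]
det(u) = -0.34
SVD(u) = [[-0.30, 0.06, 0.95], [-0.16, -0.99, 0.01], [0.94, -0.15, 0.30]] @ diag([1.3390973876621293, 1.329331949464807, 0.1928594163854996]) @ [[-0.55, -0.83, 0.11],  [0.13, -0.21, -0.97],  [-0.82, 0.52, -0.22]]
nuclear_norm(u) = 2.86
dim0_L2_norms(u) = [0.78, 1.15, 1.3]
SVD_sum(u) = [[0.22, 0.33, -0.04], [0.12, 0.17, -0.02], [-0.7, -1.04, 0.13]] + [[0.01, -0.02, -0.08], [-0.17, 0.27, 1.27], [-0.02, 0.04, 0.19]] + [[-0.15, 0.10, -0.04], [-0.00, 0.00, -0.0], [-0.05, 0.03, -0.01]]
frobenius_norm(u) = 1.90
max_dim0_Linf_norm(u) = 1.25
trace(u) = 0.84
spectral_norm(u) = 1.34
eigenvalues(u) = [(-0.22+0j), (0.53+1.12j), (0.53-1.12j)]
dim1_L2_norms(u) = [0.45, 1.33, 1.28]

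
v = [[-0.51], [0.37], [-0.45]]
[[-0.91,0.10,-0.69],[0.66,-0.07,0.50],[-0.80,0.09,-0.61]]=v@[[1.78, -0.19, 1.35]]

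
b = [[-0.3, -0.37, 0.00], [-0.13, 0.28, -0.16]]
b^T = [[-0.30, -0.13], [-0.37, 0.28], [0.0, -0.16]]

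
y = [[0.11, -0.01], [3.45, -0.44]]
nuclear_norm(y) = 3.48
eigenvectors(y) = [[0.14, 0.02], [0.99, 1.0]]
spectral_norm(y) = 3.48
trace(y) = -0.33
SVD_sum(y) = [[0.11,-0.01], [3.45,-0.44]] + [[0.00,0.0],[-0.00,-0.00]]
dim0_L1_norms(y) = [3.56, 0.45]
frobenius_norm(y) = 3.48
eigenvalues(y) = [0.04, -0.37]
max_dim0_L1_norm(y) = 3.56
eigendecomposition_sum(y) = [[0.04, -0.00], [0.32, -0.01]] + [[0.07,-0.01], [3.13,-0.43]]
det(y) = -0.01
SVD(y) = [[-0.03, -1.0], [-1.0, 0.03]] @ diag([3.4796959699312766, 0.003994601861804168]) @ [[-0.99,0.13], [-0.13,-0.99]]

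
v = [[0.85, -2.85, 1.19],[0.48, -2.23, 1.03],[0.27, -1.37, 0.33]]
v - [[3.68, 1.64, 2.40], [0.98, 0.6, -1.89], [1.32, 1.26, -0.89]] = [[-2.83, -4.49, -1.21], [-0.50, -2.83, 2.92], [-1.05, -2.63, 1.22]]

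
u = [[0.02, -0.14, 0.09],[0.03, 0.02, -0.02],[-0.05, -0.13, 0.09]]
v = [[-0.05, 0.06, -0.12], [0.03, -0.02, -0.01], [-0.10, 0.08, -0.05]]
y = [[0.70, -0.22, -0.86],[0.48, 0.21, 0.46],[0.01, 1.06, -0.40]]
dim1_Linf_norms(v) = [0.12, 0.03, 0.1]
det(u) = -0.00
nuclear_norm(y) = 2.95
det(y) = -0.88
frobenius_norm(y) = 1.75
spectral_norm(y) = 1.18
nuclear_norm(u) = 0.29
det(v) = 0.00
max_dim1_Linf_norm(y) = 1.06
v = u @ y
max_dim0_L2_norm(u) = 0.19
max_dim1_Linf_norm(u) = 0.14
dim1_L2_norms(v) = [0.14, 0.04, 0.14]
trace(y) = 0.51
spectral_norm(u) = 0.23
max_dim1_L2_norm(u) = 0.17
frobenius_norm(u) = 0.24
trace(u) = 0.13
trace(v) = -0.12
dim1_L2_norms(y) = [1.13, 0.7, 1.13]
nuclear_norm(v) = 0.26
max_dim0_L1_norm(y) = 1.72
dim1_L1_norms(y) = [1.78, 1.15, 1.47]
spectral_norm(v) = 0.19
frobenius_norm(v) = 0.20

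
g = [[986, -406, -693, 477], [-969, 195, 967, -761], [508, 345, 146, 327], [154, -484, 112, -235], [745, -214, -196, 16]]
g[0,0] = 986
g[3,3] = -235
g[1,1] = 195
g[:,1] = [-406, 195, 345, -484, -214]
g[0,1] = -406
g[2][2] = 146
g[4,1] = -214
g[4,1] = -214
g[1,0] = -969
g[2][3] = 327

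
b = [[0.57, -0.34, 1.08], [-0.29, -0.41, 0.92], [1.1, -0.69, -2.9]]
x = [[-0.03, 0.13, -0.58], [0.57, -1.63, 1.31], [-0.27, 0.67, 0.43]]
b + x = [[0.54, -0.21, 0.50], [0.28, -2.04, 2.23], [0.83, -0.02, -2.47]]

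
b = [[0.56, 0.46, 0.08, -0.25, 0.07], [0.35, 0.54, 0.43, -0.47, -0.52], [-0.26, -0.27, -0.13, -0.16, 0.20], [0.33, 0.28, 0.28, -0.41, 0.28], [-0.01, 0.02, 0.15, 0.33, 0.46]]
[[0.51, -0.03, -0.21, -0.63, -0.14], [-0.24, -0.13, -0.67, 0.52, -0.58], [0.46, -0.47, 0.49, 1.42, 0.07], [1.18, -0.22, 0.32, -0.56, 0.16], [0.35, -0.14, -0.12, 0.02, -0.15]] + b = [[1.07, 0.43, -0.13, -0.88, -0.07], [0.11, 0.41, -0.24, 0.05, -1.10], [0.20, -0.74, 0.36, 1.26, 0.27], [1.51, 0.06, 0.6, -0.97, 0.44], [0.34, -0.12, 0.03, 0.35, 0.31]]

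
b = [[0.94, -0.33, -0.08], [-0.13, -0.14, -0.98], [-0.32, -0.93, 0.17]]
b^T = [[0.94, -0.13, -0.32],[-0.33, -0.14, -0.93],[-0.08, -0.98, 0.17]]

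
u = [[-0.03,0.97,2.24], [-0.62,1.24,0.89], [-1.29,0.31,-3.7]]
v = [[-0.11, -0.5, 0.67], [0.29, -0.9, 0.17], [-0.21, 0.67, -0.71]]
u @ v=[[-0.19,0.64,-1.45], [0.24,-0.21,-0.84], [1.01,-2.11,1.82]]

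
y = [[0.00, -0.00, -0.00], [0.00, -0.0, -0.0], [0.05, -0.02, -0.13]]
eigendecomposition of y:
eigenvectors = [[0.00, 0.93, 0.0],[0.0, 0.0, 0.99],[1.0, 0.36, -0.15]]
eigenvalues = [-0.13, 0.0, -0.0]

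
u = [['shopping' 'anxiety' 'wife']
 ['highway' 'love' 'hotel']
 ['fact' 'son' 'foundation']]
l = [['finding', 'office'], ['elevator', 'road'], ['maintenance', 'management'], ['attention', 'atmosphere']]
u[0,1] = 'anxiety'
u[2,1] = 'son'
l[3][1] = 'atmosphere'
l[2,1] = 'management'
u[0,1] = 'anxiety'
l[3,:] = ['attention', 'atmosphere']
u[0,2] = 'wife'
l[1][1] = 'road'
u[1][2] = 'hotel'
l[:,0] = ['finding', 'elevator', 'maintenance', 'attention']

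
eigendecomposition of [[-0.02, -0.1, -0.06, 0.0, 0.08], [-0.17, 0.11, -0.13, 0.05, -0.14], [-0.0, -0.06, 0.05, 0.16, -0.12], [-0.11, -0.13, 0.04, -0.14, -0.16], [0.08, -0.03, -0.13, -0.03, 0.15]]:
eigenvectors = [[0.12-0.26j, (0.12+0.26j), (0.73+0j), 0.40+0.00j, -0.35+0.00j],[-0.01-0.42j, -0.01+0.42j, 0.04+0.00j, -0.70+0.00j, (0.87+0j)],[-0.30-0.38j, -0.30+0.38j, (-0.38+0j), -0.17+0.00j, -0.22+0.00j],[0.69+0.00j, 0.69-0.00j, -0.15+0.00j, -0.11+0.00j, -0.12+0.00j],[(-0.03-0.14j), -0.03+0.14j, (-0.55+0j), (0.55+0j), (-0.24+0j)]]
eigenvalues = [(-0.17+0.13j), (-0.17-0.13j), (-0.05+0j), (0.29+0j), (0.24+0j)]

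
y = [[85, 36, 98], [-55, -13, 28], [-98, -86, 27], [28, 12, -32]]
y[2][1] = -86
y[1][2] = 28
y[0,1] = 36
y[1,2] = 28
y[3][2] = -32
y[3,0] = 28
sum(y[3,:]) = 8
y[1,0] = -55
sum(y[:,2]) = 121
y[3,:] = [28, 12, -32]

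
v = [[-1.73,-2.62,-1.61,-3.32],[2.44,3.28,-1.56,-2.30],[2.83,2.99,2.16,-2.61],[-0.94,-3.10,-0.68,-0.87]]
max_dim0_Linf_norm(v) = 3.32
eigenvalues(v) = [(-1.75+1.71j), (-1.75-1.71j), (3.17+2.06j), (3.17-2.06j)]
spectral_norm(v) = 7.47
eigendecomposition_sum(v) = [[-0.57+1.35j, -0.88-0.76j, (-0.74-0.48j), -2.08-2.35j],  [0.52-0.27j, 0.08+0.46j, (0.1+0.33j), (0.04+1.25j)],  [0.24-0.25j, 0.13+0.24j, 0.12+0.17j, 0.26+0.69j],  [0.17+0.63j, (-0.52-0.03j), (-0.39+0.03j), -1.38-0.26j]] + [[-0.57-1.35j, (-0.88+0.76j), (-0.74+0.48j), (-2.08+2.35j)], [0.52+0.27j, 0.08-0.46j, (0.1-0.33j), 0.04-1.25j], [0.24+0.25j, (0.13-0.24j), (0.12-0.17j), 0.26-0.69j], [(0.17-0.63j), (-0.52+0.03j), -0.39-0.03j, (-1.38+0.26j)]] + [[-0.29+0.09j, -0.43+0.38j, -0.07-0.45j, (0.42-0.21j)], [0.70+0.49j, (1.56+0.31j), -0.88+0.91j, (-1.19-0.57j)], [1.18-0.85j, (1.37-2.32j), 0.96+1.91j, (-1.56+1.57j)], [-0.64+0.07j, -1.03+0.59j, 0.05-0.94j, (0.94-0.26j)]] + [[(-0.29-0.09j), -0.43-0.38j, -0.07+0.45j, 0.42+0.21j], [(0.7-0.49j), (1.56-0.31j), -0.88-0.91j, (-1.19+0.57j)], [(1.18+0.85j), (1.37+2.32j), (0.96-1.91j), -1.56-1.57j], [(-0.64-0.07j), (-1.03-0.59j), (0.05+0.94j), (0.94+0.26j)]]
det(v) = 85.52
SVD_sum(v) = [[-1.50, -2.13, -0.50, 0.51], [2.27, 3.22, 0.76, -0.76], [2.68, 3.80, 0.9, -0.9], [-1.63, -2.31, -0.55, 0.55]] + [[0.11, -0.66, -1.29, -3.72],[0.06, -0.36, -0.7, -2.03],[0.04, -0.22, -0.43, -1.23],[0.04, -0.25, -0.49, -1.41]] + [[0.01, -0.04, 0.12, -0.03], [-0.08, 0.54, -1.58, 0.45], [0.09, -0.58, 1.69, -0.48], [0.02, -0.16, 0.48, -0.14]] + [[-0.35, 0.21, 0.07, -0.07], [0.19, -0.11, -0.04, 0.04], [0.02, -0.01, -0.00, 0.00], [0.62, -0.38, -0.12, 0.13]]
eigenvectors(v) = [[-0.84+0.00j, -0.84-0.00j, (0.16+0.05j), (0.16-0.05j)], [0.26+0.21j, (0.26-0.21j), -0.15-0.44j, (-0.15+0.44j)], [0.18+0.07j, (0.18-0.07j), (-0.79+0j), -0.79-0.00j], [(-0.3+0.23j), (-0.3-0.23j), 0.30+0.17j, 0.30-0.17j]]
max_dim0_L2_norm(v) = 6.01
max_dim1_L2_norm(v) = 5.33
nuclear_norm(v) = 15.92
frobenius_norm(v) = 9.38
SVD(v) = [[-0.36, 0.8, -0.05, -0.47], [0.55, 0.44, 0.67, 0.26], [0.65, 0.27, -0.72, 0.03], [-0.39, 0.3, -0.2, 0.84]] @ diag([7.46999421400448, 4.973099131147549, 2.5935694292222835, 0.8876199019415361]) @ [[0.56, 0.79, 0.19, -0.19], [0.03, -0.16, -0.32, -0.93], [-0.05, 0.31, -0.91, 0.26], [0.83, -0.51, -0.17, 0.17]]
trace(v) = 2.84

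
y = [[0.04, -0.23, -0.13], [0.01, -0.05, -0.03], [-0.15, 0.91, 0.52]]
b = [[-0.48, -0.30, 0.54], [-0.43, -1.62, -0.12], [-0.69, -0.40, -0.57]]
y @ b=[[0.17,0.41,0.12], [0.04,0.09,0.03], [-0.68,-1.64,-0.49]]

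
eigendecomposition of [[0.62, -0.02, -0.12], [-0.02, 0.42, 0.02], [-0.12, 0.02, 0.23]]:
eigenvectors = [[0.96,-0.27,-0.12], [-0.1,0.06,-0.99], [-0.27,-0.96,-0.03]]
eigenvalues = [0.66, 0.2, 0.42]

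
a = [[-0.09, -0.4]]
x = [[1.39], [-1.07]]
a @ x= [[0.30]]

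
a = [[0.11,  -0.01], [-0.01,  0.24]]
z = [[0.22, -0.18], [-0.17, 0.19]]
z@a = [[0.03, -0.05],  [-0.02, 0.05]]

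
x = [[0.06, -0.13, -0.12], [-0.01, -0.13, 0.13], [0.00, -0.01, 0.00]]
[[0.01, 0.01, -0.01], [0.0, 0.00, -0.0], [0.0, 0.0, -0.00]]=x @ [[0.05, 0.07, -0.04], [-0.03, -0.05, 0.03], [-0.01, -0.01, -0.01]]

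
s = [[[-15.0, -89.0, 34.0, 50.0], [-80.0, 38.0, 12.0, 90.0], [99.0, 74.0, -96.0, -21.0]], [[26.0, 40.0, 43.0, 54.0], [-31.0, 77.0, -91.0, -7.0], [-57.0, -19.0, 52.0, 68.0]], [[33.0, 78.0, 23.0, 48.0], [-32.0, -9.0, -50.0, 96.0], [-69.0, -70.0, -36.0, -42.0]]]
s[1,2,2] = 52.0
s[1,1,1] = 77.0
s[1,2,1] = -19.0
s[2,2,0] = -69.0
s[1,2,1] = -19.0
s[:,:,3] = [[50.0, 90.0, -21.0], [54.0, -7.0, 68.0], [48.0, 96.0, -42.0]]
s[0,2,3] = -21.0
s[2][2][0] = -69.0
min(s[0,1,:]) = -80.0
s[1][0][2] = 43.0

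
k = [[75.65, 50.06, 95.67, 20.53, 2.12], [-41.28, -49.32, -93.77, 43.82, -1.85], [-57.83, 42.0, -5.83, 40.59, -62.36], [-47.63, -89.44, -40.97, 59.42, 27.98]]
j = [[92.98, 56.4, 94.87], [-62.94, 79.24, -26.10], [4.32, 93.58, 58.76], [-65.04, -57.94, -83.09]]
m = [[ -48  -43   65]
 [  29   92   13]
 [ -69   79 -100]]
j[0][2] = 94.87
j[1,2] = -26.1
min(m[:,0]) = -69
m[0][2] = 65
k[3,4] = 27.98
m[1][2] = 13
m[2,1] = 79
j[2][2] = 58.76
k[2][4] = -62.36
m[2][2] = -100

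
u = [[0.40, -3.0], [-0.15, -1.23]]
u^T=[[0.4, -0.15], [-3.0, -1.23]]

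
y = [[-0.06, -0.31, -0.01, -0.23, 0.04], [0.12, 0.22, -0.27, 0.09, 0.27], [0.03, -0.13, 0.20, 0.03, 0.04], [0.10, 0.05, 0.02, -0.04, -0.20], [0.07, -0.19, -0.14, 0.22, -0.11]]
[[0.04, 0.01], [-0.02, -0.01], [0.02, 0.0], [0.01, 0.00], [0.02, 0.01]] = y@[[0.11,0.03], [-0.12,-0.03], [0.01,0.0], [-0.04,-0.01], [-0.02,-0.01]]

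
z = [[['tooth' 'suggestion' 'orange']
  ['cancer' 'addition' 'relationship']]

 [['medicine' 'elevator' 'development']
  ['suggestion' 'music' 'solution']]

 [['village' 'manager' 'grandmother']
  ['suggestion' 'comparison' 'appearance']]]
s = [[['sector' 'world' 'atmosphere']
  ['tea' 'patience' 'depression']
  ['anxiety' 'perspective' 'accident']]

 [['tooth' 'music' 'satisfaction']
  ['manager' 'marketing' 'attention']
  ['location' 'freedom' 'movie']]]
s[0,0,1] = 'world'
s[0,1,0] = 'tea'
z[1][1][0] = 'suggestion'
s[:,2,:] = [['anxiety', 'perspective', 'accident'], ['location', 'freedom', 'movie']]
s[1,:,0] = ['tooth', 'manager', 'location']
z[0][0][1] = 'suggestion'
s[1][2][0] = 'location'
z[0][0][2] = 'orange'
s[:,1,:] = [['tea', 'patience', 'depression'], ['manager', 'marketing', 'attention']]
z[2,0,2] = 'grandmother'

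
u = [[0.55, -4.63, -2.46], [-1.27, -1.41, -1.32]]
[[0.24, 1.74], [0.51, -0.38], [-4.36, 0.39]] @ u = [[-2.08, -3.56, -2.89], [0.76, -1.83, -0.75], [-2.89, 19.64, 10.21]]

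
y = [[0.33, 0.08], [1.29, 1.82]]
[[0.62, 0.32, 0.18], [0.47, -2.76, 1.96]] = y@[[2.2, 1.6, 0.36], [-1.30, -2.65, 0.82]]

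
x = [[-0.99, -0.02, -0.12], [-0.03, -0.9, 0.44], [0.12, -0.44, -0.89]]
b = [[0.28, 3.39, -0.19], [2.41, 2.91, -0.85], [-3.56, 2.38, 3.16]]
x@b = [[0.10, -3.7, -0.17], [-3.74, -1.67, 2.16], [2.14, -2.99, -2.46]]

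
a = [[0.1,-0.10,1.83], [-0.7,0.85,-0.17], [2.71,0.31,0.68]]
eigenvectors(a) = [[0.67,0.57,-0.11], [0.13,-0.3,0.99], [-0.73,0.76,0.0]]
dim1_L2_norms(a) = [1.84, 1.11, 2.81]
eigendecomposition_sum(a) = [[-1.06, -0.12, 0.75], [-0.20, -0.02, 0.14], [1.14, 0.13, -0.81]] + [[1.18, 0.13, 1.11], [-0.63, -0.07, -0.59], [1.57, 0.17, 1.48]] + [[-0.01, -0.11, -0.03], [0.13, 0.94, 0.28], [0.0, 0.00, 0.0]]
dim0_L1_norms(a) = [3.51, 1.26, 2.68]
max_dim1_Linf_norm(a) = 2.71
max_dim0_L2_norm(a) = 2.8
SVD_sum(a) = [[0.75, 0.02, 0.33],[-0.63, -0.01, -0.28],[2.53, 0.06, 1.10]] + [[-0.65, -0.16, 1.5], [-0.02, -0.0, 0.04], [0.19, 0.05, -0.44]] + [[-0.00, 0.04, 0.0], [-0.05, 0.87, 0.07], [-0.01, 0.21, 0.02]]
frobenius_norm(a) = 3.54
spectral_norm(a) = 2.96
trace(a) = 1.63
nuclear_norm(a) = 5.57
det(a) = -4.55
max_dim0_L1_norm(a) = 3.51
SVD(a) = [[-0.28,-0.96,0.04], [0.23,-0.02,0.97], [-0.93,0.28,0.23]] @ diag([2.9630532245658943, 1.710955466372594, 0.8976898019245777]) @ [[-0.92, -0.02, -0.4], [0.39, 0.09, -0.91], [-0.06, 1.0, 0.08]]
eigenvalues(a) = [-1.89, 2.59, 0.93]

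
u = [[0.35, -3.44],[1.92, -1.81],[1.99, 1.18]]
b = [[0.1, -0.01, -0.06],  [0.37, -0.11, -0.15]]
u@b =[[-1.24, 0.37, 0.50],[-0.48, 0.18, 0.16],[0.64, -0.15, -0.3]]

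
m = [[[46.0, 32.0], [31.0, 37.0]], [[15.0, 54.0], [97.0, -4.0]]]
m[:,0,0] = [46.0, 15.0]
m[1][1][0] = 97.0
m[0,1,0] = 31.0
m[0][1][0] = 31.0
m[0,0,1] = 32.0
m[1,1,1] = -4.0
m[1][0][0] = 15.0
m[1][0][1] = 54.0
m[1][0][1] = 54.0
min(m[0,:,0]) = 31.0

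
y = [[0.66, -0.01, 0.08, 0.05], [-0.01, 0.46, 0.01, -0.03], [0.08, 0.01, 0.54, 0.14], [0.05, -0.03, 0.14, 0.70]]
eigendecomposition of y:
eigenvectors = [[0.46, -0.86, -0.17, -0.15],[-0.06, -0.04, -0.63, 0.77],[0.49, 0.03, 0.66, 0.57],[0.74, 0.51, -0.38, -0.22]]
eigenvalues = [0.83, 0.63, 0.43, 0.48]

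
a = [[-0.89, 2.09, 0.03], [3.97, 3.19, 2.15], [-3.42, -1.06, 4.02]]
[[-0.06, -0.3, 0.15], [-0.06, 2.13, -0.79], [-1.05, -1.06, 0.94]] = a @ [[0.08, 0.44, -0.21], [0.01, 0.04, -0.02], [-0.19, 0.12, 0.05]]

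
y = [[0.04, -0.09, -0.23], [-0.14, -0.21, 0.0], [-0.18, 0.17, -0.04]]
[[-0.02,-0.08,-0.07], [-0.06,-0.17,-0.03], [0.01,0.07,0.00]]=y @ [[0.12, 0.22, 0.04], [0.22, 0.65, 0.12], [0.04, 0.12, 0.27]]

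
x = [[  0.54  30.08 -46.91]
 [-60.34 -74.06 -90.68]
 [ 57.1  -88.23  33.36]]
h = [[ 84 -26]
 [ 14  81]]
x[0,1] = 30.08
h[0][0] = 84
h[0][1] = -26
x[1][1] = -74.06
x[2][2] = 33.36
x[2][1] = -88.23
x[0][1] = 30.08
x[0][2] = -46.91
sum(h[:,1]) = 55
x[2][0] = 57.1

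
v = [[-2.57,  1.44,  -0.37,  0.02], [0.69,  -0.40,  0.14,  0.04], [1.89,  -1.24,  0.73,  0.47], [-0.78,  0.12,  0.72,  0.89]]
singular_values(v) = [3.92, 1.39, 0.01, 0.0]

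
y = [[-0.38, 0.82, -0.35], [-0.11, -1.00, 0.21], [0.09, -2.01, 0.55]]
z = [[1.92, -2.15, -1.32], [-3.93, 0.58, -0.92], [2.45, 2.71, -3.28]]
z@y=[[-0.61, 6.38, -1.85], [1.35, -1.95, 0.99], [-1.52, 5.89, -2.09]]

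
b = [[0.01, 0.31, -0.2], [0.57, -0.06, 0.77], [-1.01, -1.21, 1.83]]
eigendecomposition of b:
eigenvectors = [[(-0.6+0j), (-0.01-0.04j), -0.01+0.04j], [(0.78+0j), 0.54-0.14j, 0.54+0.14j], [0.16+0.00j, (0.83+0j), 0.83-0.00j]]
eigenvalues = [(-0.34+0j), (1.06+0.25j), (1.06-0.25j)]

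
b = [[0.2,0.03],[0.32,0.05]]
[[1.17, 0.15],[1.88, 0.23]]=b@[[5.15,  1.53],[4.71,  -5.28]]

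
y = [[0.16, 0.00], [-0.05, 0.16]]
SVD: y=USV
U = [[-0.65, 0.76],[0.76, 0.65]]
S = [0.19, 0.14]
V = [[-0.76,  0.65], [0.65,  0.76]]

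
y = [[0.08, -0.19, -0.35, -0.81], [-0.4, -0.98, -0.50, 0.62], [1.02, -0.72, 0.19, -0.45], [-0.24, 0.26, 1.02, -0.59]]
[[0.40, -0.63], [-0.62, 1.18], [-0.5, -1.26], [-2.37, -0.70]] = y@ [[1.11, -0.87],[1.51, -0.12],[-2.3, -0.36],[0.25, 0.87]]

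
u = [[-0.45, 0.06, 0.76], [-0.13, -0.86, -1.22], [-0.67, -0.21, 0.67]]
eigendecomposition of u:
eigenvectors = [[-0.52, -0.63, 0.21], [0.65, 0.68, -0.98], [-0.56, -0.39, -0.04]]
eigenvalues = [0.29, -0.05, -0.88]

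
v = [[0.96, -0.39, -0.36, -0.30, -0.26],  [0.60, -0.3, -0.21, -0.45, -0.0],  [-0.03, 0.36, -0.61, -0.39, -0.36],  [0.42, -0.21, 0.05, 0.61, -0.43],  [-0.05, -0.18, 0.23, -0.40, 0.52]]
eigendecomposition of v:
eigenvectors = [[0.17, 0.67, -0.13, -0.49, -0.32], [-0.17, 0.59, -0.02, -0.79, -0.58], [-0.10, 0.16, -0.9, -0.28, -0.64], [0.78, -0.26, 0.24, -0.07, 0.27], [-0.58, 0.33, 0.33, -0.23, 0.27]]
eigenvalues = [1.06, 0.52, -0.37, -0.04, 0.01]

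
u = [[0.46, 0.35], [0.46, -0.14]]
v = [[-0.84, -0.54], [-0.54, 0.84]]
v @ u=[[-0.63, -0.22], [0.14, -0.31]]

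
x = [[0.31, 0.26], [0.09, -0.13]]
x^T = [[0.31, 0.09], [0.26, -0.13]]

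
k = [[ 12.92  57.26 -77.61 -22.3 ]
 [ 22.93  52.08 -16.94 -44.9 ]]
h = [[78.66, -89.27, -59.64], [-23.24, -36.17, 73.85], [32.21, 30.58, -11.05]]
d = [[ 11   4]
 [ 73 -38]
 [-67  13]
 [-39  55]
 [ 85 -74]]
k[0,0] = 12.92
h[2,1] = 30.58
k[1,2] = -16.94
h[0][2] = -59.64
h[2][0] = 32.21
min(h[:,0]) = -23.24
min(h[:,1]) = -89.27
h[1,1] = -36.17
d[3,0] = -39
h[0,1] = -89.27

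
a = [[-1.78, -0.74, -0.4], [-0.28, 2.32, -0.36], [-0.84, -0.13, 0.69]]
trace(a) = 1.23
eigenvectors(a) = [[-0.95, -0.2, 0.18], [-0.09, 0.20, -0.98], [-0.3, 0.96, -0.01]]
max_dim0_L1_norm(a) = 3.19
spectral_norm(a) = 2.50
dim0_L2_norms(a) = [1.99, 2.44, 0.88]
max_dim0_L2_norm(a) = 2.44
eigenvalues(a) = [-1.98, 0.84, 2.37]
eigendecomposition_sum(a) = [[-1.84, -0.33, -0.32], [-0.17, -0.03, -0.03], [-0.59, -0.10, -0.10]] + [[0.05, 0.01, -0.17], [-0.05, -0.01, 0.16], [-0.25, -0.05, 0.80]] + [[0.01, -0.42, 0.09], [-0.06, 2.36, -0.49], [-0.00, 0.03, -0.01]]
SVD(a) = [[-0.48, -0.79, -0.39], [0.86, -0.52, -0.03], [-0.18, -0.34, 0.92]] @ diag([2.502673174869257, 1.9349486581843303, 0.810925810404681]) @ [[0.31, 0.95, -0.1], [0.95, -0.29, 0.14], [-0.10, 0.13, 0.99]]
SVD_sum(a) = [[-0.37, -1.15, 0.12], [0.66, 2.03, -0.20], [-0.14, -0.42, 0.04]] + [[-1.44, 0.45, -0.21],  [-0.94, 0.29, -0.14],  [-0.63, 0.2, -0.09]] + [[0.03,-0.04,-0.31], [0.0,-0.00,-0.02], [-0.08,0.10,0.74]]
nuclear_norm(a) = 5.25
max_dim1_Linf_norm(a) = 2.32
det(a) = -3.93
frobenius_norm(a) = 3.27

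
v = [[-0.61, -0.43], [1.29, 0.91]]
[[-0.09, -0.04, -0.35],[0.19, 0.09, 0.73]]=v @ [[0.22, 0.27, 0.39], [-0.10, -0.28, 0.25]]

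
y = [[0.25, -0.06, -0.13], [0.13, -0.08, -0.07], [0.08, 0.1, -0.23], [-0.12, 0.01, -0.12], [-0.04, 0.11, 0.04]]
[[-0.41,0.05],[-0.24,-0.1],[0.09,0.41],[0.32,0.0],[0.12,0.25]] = y@[[-1.89, 0.6],[0.64, 2.63],[-0.76, -0.42]]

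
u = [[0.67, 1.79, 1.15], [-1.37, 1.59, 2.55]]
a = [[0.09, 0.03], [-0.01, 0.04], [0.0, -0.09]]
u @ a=[[0.04,  -0.01],[-0.14,  -0.21]]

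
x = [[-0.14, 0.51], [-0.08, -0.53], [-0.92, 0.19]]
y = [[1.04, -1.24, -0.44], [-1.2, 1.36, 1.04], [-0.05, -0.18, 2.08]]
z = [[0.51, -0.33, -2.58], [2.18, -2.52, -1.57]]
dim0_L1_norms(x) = [1.14, 1.23]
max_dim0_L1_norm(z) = 4.15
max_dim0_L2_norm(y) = 2.37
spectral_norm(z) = 4.14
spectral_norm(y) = 2.86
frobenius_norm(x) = 1.20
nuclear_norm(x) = 1.68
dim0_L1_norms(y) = [2.29, 2.78, 3.56]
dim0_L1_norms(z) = [2.69, 2.85, 4.15]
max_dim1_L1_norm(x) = 1.11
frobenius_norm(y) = 3.40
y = x @ z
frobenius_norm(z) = 4.54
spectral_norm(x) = 0.99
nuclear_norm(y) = 4.70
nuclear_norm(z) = 6.00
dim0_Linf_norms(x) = [0.92, 0.53]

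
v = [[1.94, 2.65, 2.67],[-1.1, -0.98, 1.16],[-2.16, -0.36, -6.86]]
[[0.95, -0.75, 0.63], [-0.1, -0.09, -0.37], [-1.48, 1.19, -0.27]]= v@[[0.2, 0.01, 0.20], [0.06, -0.12, 0.12], [0.15, -0.17, -0.03]]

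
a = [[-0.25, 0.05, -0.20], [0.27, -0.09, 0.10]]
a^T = [[-0.25, 0.27],[0.05, -0.09],[-0.20, 0.10]]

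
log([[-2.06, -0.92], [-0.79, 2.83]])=[[(0.8+3.05j), -0.05+0.56j], [-0.05+0.48j, (1.08+0.09j)]]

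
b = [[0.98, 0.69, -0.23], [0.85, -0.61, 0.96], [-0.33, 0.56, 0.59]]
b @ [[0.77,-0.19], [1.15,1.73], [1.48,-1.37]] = [[1.21, 1.32], [1.37, -2.53], [1.26, 0.22]]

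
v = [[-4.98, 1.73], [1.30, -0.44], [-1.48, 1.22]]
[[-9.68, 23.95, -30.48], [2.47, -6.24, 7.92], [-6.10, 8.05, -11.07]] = v @ [[0.36, -4.35, 5.13], [-4.56, 1.32, -2.85]]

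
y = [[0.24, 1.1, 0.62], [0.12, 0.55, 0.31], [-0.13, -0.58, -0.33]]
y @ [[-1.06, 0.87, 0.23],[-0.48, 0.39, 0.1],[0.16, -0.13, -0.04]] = [[-0.68, 0.56, 0.14], [-0.34, 0.28, 0.07], [0.36, -0.3, -0.07]]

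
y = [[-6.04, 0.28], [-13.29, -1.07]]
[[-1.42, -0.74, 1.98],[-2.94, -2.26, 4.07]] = y@ [[0.23,0.14,-0.32],[-0.11,0.37,0.17]]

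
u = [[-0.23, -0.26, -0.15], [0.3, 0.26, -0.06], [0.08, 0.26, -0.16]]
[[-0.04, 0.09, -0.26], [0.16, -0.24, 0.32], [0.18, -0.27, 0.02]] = u@[[0.13, -0.15, 1.30], [0.33, -0.60, -0.24], [-0.52, 0.64, 0.13]]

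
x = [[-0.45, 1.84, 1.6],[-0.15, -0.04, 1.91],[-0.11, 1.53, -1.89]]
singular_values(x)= [3.14, 2.43, 0.0]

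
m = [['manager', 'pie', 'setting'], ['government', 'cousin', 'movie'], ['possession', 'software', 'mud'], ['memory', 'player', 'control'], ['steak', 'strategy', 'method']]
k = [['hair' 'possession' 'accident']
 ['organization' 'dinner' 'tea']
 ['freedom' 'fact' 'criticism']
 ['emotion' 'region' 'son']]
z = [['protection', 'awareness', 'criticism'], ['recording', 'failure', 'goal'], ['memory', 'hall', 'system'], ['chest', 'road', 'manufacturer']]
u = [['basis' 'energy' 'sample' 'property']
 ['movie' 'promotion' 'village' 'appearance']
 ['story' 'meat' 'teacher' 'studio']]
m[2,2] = 'mud'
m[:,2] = ['setting', 'movie', 'mud', 'control', 'method']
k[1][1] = 'dinner'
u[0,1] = 'energy'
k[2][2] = 'criticism'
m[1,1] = 'cousin'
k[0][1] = 'possession'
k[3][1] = 'region'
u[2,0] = 'story'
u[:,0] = ['basis', 'movie', 'story']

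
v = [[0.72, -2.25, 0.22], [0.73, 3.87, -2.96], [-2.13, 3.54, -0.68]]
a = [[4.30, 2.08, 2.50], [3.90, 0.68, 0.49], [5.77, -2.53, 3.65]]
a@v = [[-0.71,7.22,-6.91], [2.26,-4.41,-1.49], [-5.47,-9.85,6.28]]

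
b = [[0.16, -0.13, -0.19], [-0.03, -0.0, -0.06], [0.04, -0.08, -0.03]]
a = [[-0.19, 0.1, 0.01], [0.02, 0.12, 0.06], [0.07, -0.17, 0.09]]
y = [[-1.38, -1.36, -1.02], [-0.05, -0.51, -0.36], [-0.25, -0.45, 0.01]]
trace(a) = 0.02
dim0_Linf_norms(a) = [0.19, 0.17, 0.09]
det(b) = -0.00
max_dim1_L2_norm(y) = 2.19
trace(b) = 0.13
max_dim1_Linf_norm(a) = 0.19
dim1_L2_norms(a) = [0.21, 0.14, 0.2]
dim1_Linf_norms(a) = [0.19, 0.12, 0.17]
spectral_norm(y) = 2.29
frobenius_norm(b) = 0.30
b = y @ a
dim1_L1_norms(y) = [3.76, 0.92, 0.71]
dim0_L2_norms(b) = [0.17, 0.15, 0.2]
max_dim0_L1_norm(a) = 0.39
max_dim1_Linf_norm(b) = 0.19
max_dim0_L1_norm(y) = 2.32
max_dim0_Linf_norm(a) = 0.19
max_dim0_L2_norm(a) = 0.23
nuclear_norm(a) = 0.52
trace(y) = -1.88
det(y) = 0.21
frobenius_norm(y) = 2.33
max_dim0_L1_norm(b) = 0.28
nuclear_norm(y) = 2.91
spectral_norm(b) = 0.29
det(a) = -0.00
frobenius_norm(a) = 0.33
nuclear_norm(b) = 0.40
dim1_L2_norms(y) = [2.19, 0.63, 0.51]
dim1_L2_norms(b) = [0.28, 0.07, 0.09]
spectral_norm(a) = 0.28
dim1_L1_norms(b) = [0.48, 0.09, 0.15]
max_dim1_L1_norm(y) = 3.76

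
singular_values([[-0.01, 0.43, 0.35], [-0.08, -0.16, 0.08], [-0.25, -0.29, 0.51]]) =[0.67, 0.55, 0.01]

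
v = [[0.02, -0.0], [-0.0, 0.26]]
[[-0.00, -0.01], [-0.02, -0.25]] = v@ [[-0.02, -0.33], [-0.07, -0.98]]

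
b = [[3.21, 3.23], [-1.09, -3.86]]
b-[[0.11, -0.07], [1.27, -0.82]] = [[3.10, 3.3],[-2.36, -3.04]]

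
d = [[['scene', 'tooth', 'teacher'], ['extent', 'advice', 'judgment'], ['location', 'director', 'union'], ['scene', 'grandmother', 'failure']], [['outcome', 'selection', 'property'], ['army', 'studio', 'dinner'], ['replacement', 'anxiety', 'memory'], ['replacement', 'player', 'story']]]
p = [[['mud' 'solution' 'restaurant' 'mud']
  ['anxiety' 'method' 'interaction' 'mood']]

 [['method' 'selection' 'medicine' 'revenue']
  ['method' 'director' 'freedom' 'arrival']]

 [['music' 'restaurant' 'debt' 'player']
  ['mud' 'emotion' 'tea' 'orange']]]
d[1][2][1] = 'anxiety'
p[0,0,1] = 'solution'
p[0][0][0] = 'mud'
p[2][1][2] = 'tea'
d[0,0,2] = 'teacher'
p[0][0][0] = 'mud'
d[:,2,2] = ['union', 'memory']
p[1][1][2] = 'freedom'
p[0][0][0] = 'mud'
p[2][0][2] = 'debt'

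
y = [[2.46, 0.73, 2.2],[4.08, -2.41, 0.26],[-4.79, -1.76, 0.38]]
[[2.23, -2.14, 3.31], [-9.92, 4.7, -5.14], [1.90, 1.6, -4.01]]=y@ [[-1.14, 0.22, 0.05], [2.35, -1.65, 2.29], [1.51, -0.67, 0.69]]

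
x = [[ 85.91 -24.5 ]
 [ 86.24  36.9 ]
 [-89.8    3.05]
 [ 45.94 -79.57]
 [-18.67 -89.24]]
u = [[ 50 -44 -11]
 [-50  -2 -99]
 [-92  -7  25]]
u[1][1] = -2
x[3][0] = 45.94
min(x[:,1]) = -89.24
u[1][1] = -2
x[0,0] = 85.91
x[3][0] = 45.94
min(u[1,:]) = -99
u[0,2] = -11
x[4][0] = -18.67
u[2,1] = -7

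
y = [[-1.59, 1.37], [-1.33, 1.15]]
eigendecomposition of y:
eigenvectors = [[-0.77,  -0.65],[-0.64,  -0.76]]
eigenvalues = [-0.45, 0.01]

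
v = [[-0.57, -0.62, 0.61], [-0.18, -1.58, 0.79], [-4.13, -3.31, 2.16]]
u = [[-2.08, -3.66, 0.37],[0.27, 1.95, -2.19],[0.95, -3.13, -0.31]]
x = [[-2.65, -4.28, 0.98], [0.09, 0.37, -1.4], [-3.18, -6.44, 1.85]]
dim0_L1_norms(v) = [4.88, 5.51, 3.56]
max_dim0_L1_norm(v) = 5.51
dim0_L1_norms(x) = [5.92, 11.09, 4.23]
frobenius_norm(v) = 6.08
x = u + v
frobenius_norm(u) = 6.11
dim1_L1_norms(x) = [7.91, 1.86, 11.47]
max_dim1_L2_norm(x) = 7.42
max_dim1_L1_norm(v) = 9.6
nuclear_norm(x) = 10.71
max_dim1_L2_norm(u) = 4.23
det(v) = -1.38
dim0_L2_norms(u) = [2.3, 5.2, 2.24]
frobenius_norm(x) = 9.13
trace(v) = 0.01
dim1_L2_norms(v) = [1.04, 1.78, 5.72]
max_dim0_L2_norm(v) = 4.17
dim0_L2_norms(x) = [4.14, 7.74, 2.52]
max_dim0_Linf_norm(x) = 6.44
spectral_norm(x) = 9.03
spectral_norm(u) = 5.40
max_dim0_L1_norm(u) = 8.74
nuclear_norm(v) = 7.31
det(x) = 4.32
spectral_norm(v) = 5.96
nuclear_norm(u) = 9.43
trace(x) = -0.43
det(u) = 21.83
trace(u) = -0.44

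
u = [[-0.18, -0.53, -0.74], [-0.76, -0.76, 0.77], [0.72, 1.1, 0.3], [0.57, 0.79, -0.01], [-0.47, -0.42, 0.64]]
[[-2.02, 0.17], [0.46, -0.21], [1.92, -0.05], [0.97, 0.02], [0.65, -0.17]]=u @ [[0.33,  -0.15], [1.01,  0.13], [1.92,  -0.29]]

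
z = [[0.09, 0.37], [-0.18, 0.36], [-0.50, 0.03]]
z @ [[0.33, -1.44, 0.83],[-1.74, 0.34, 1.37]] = [[-0.61, -0.0, 0.58], [-0.69, 0.38, 0.34], [-0.22, 0.73, -0.37]]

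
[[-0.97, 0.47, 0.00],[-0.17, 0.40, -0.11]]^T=[[-0.97, -0.17], [0.47, 0.4], [0.00, -0.11]]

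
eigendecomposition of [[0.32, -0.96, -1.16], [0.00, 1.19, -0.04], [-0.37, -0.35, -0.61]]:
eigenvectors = [[-0.68, 0.96, -0.76], [-0.01, -0.02, 0.65], [-0.74, -0.27, 0.03]]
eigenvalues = [-0.96, 0.67, 1.19]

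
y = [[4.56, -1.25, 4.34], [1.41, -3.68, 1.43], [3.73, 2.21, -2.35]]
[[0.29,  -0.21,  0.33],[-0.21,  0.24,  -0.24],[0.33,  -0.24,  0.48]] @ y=[[2.26, 1.14, 0.18], [-1.51, -1.15, -0.0], [2.96, 1.53, -0.04]]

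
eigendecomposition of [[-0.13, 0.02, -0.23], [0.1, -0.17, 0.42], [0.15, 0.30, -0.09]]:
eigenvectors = [[-0.47,0.83,0.37], [0.66,-0.46,-0.79], [0.59,-0.33,0.48]]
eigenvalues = [0.13, -0.05, -0.47]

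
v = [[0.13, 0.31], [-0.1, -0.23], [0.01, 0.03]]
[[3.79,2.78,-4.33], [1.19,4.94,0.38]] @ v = [[0.17, 0.41],[-0.34, -0.76]]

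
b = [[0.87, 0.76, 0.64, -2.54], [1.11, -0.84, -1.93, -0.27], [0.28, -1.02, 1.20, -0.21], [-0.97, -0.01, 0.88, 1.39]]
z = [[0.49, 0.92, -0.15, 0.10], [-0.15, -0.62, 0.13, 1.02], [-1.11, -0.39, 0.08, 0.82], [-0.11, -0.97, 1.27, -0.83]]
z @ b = [[1.31, -0.25, -1.55, -1.32],[-1.77, 0.26, 2.15, 1.94],[-2.17, -0.61, 0.86, 4.05],[-0.01, -0.56, 2.6, -0.88]]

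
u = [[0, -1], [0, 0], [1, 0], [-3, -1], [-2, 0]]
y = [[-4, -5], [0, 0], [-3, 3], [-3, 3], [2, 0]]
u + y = [[-4, -6], [0, 0], [-2, 3], [-6, 2], [0, 0]]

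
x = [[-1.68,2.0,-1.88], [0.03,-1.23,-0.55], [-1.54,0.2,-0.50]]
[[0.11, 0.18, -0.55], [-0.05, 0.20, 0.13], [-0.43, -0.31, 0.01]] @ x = [[0.67,-0.11,-0.03], [-0.11,-0.32,-0.08], [0.70,-0.48,0.97]]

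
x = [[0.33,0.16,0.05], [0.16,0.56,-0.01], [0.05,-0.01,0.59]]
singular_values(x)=[0.65, 0.59, 0.24]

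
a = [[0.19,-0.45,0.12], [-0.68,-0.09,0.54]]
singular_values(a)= [0.87, 0.5]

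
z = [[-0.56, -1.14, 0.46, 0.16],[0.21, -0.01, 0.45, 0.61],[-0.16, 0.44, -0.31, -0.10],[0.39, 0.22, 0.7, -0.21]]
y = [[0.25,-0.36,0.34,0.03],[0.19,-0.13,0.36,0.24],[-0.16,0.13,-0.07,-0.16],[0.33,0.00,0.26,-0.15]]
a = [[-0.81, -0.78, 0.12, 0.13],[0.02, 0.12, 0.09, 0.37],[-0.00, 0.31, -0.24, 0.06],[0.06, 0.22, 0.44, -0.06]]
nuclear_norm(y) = 1.47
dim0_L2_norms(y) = [0.48, 0.4, 0.56, 0.33]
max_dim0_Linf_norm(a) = 0.81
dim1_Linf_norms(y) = [0.36, 0.36, 0.16, 0.33]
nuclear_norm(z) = 3.29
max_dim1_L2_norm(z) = 1.36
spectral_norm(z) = 1.45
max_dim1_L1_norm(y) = 0.98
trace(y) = -0.10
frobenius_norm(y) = 0.91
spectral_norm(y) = 0.81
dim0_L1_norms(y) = [0.93, 0.62, 1.03, 0.58]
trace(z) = -1.09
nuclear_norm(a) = 2.32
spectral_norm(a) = 1.17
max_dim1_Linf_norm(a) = 0.81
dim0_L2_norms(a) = [0.81, 0.88, 0.52, 0.4]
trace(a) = -0.99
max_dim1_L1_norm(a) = 1.84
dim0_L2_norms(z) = [0.73, 1.24, 1.0, 0.67]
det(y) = -0.01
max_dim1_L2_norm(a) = 1.14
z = y + a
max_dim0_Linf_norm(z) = 1.14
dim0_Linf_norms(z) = [0.56, 1.14, 0.7, 0.61]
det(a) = -0.05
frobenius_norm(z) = 1.88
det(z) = -0.21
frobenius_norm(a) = 1.36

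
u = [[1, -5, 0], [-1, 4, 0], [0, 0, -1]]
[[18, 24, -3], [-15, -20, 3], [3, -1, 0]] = u @ [[3, 4, -3], [-3, -4, 0], [-3, 1, 0]]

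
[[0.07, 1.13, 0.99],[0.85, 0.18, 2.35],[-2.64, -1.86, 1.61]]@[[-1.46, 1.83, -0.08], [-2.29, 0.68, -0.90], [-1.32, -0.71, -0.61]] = [[-4.0,0.19,-1.63], [-4.76,0.01,-1.66], [5.99,-7.24,0.9]]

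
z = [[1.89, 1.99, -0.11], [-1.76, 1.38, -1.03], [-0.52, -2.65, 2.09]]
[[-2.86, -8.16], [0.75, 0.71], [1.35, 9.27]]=z @ [[-0.73, -2.67],[-0.77, -1.46],[-0.51, 1.92]]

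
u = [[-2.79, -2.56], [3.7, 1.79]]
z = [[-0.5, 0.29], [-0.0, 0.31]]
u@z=[[1.4,-1.60], [-1.85,1.63]]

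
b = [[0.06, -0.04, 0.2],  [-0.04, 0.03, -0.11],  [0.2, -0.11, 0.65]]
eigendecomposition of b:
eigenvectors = [[-0.29, 0.90, -0.32], [0.16, 0.37, 0.91], [-0.94, -0.21, 0.26]]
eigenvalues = [0.73, -0.0, 0.01]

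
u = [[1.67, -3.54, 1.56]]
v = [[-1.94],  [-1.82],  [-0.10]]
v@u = [[-3.24,6.87,-3.03],[-3.04,6.44,-2.84],[-0.17,0.35,-0.16]]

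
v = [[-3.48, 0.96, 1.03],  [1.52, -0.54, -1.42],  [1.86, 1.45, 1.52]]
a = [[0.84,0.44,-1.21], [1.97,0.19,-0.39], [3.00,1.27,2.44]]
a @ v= [[-4.5, -1.19, -1.60], [-7.29, 1.22, 1.17], [-3.97, 5.73, 5.0]]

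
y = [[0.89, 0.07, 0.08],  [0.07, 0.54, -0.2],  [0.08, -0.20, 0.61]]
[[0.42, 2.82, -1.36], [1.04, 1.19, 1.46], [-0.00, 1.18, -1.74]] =y @ [[0.24, 2.73, -1.53],  [2.14, 2.77, 2.19],  [0.67, 2.49, -1.94]]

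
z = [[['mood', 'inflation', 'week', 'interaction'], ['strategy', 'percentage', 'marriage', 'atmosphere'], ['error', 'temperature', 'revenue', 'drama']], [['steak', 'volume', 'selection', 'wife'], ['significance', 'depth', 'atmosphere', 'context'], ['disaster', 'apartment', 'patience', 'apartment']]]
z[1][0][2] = 'selection'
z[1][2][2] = 'patience'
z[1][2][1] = 'apartment'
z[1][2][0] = 'disaster'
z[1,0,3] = 'wife'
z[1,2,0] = 'disaster'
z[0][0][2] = 'week'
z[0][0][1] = 'inflation'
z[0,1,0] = 'strategy'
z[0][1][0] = 'strategy'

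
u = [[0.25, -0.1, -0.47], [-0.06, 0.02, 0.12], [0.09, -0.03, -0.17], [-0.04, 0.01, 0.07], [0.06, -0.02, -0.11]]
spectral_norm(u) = 0.61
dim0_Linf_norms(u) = [0.25, 0.1, 0.47]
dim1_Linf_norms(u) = [0.47, 0.12, 0.17, 0.07, 0.11]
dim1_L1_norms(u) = [0.82, 0.2, 0.29, 0.12, 0.19]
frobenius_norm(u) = 0.61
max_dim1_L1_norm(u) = 0.82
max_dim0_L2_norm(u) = 0.53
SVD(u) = [[-0.89, -0.44, 0.03],[0.22, -0.47, 0.74],[-0.32, 0.52, -0.04],[0.13, -0.49, -0.59],[-0.21, 0.28, 0.33]] @ diag([0.6101644441798889, 0.008955008236318994, 0.0043770864892625026]) @ [[-0.46, 0.18, 0.87], [0.06, 0.98, -0.17], [0.88, 0.02, 0.47]]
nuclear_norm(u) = 0.62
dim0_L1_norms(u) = [0.5, 0.18, 0.94]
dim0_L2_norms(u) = [0.28, 0.11, 0.53]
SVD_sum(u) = [[0.25, -0.10, -0.47], [-0.06, 0.02, 0.12], [0.09, -0.03, -0.17], [-0.04, 0.01, 0.07], [0.06, -0.02, -0.11]] + [[-0.00, -0.0, 0.00],[-0.00, -0.00, 0.00],[0.0, 0.0, -0.00],[-0.0, -0.0, 0.0],[0.0, 0.0, -0.00]] + [[0.0,  0.00,  0.0], [0.0,  0.0,  0.0], [-0.00,  -0.0,  -0.00], [-0.0,  -0.00,  -0.00], [0.0,  0.0,  0.00]]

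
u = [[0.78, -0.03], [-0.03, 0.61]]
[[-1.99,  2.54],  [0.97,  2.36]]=u @ [[-2.5,  3.41],[1.47,  4.03]]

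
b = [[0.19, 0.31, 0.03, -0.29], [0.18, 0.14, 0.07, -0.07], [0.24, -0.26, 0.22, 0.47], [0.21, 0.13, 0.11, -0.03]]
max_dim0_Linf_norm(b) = 0.47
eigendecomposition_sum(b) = [[-0.21, -0.19, -0.07, 0.13],[0.31, 0.28, 0.10, -0.19],[1.87, 1.7, 0.6, -1.14],[0.61, 0.55, 0.2, -0.37]] + [[0.40,0.46,0.09,-0.37], [-0.13,-0.15,-0.03,0.12], [-1.64,-1.87,-0.37,1.52], [-0.4,-0.45,-0.09,0.37]] + [[0.0, -0.00, 0.00, -0.00], [-0.0, 0.00, -0.0, 0.00], [0.0, -0.00, 0.00, -0.00], [-0.0, 0.00, -0.00, 0.00]] + [[-0.00, 0.04, 0.01, -0.05],[-0.0, 0.0, 0.00, -0.0],[0.0, -0.09, -0.01, 0.09],[-0.00, 0.03, 0.0, -0.03]]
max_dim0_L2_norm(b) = 0.56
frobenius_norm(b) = 0.86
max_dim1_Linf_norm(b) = 0.47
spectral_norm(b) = 0.71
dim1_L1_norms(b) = [0.82, 0.46, 1.19, 0.48]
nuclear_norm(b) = 1.22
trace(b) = 0.52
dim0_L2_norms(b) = [0.41, 0.45, 0.26, 0.56]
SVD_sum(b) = [[-0.02,  0.23,  -0.08,  -0.31], [-0.01,  0.07,  -0.02,  -0.09], [0.04,  -0.34,  0.12,  0.45], [-0.0,  0.04,  -0.01,  -0.05]] + [[0.21, 0.08, 0.11, 0.02], [0.18, 0.07, 0.1, 0.02], [0.20, 0.08, 0.11, 0.02], [0.22, 0.09, 0.12, 0.02]] + [[0.00,-0.0,-0.0,-0.0], [0.0,-0.0,-0.0,-0.0], [0.0,-0.00,-0.00,-0.0], [-0.01,0.0,0.01,0.0]] + [[0.0, -0.00, 0.00, -0.00], [-0.00, 0.00, -0.00, 0.00], [0.0, -0.0, 0.0, -0.00], [0.0, -0.00, 0.00, -0.0]]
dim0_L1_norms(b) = [0.82, 0.84, 0.43, 0.86]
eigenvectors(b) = [[-0.11,0.23,-0.14,0.43], [0.16,-0.07,0.69,0.0], [0.93,-0.94,-0.34,-0.86], [0.30,-0.23,0.61,0.26]]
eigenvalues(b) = [0.3, 0.25, 0.01, -0.04]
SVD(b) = [[-0.55, 0.51, -0.39, -0.53],[-0.16, 0.45, -0.30, 0.83],[0.81, 0.49, -0.23, -0.2],[-0.09, 0.54, 0.84, -0.01]] @ diag([0.7105357067332615, 0.4923975228845306, 0.012870924526559859, 0.004245964681223699]) @ [[0.06, -0.59, 0.20, 0.78], [0.83, 0.33, 0.44, 0.07], [-0.55, 0.4, 0.72, 0.16], [-0.04, 0.62, -0.5, 0.60]]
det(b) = -0.00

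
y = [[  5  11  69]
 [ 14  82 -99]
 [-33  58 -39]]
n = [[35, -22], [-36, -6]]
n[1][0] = -36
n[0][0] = 35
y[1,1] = 82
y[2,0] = -33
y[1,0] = 14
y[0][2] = 69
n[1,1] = -6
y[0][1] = 11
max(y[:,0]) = 14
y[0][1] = 11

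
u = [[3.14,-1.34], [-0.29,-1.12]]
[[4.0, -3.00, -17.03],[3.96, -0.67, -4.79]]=u @ [[-0.21, -0.63, -3.24], [-3.48, 0.76, 5.12]]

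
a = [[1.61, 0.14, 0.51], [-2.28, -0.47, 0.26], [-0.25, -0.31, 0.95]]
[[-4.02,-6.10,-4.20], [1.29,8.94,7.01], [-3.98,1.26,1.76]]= a@[[-0.91, -3.81, -2.92], [-0.96, -0.44, -0.18], [-4.74, 0.18, 1.03]]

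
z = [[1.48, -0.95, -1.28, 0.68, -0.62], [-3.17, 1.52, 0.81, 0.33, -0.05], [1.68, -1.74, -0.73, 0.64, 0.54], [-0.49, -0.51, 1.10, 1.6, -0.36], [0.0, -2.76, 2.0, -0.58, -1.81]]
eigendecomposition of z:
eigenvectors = [[-0.00+0.26j,(-0-0.26j),-0.20+0.00j,-0.05+0.00j,(-0.55+0j)], [-0.46-0.30j,-0.46+0.30j,0.05+0.00j,-0.09+0.00j,-0.52+0.00j], [(0.45+0j),0.45-0.00j,(-0.39+0j),0.27+0.00j,-0.64+0.00j], [0.06-0.29j,(0.06+0.29j),-0.89+0.00j,-0.16+0.00j,0.08+0.00j], [0.58+0.00j,(0.58-0j),(-0.1+0j),-0.94+0.00j,0.11+0.00j]]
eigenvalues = [(1.86+1.73j), (1.86-1.73j), (1.95+0j), (-2.74+0j), (-0.88+0j)]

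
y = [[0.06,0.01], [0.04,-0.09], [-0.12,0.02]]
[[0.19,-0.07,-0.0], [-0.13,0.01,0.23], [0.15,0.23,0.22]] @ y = [[0.01, 0.01], [-0.03, 0.0], [-0.01, -0.01]]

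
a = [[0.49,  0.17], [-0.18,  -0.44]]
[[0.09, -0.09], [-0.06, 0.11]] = a @ [[0.16, -0.12],[0.06, -0.2]]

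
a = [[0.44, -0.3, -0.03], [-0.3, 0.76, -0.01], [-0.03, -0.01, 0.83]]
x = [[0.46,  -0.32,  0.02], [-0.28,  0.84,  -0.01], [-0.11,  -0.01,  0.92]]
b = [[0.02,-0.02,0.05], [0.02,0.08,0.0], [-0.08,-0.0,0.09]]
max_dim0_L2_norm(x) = 0.92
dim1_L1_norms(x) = [0.8, 1.13, 1.04]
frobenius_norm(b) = 0.16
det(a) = 0.20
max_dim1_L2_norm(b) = 0.12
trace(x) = 2.22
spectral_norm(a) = 0.94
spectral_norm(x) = 1.01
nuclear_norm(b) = 0.26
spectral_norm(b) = 0.12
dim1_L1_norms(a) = [0.77, 1.07, 0.87]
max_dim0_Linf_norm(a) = 0.83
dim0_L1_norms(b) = [0.12, 0.1, 0.14]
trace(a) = 2.03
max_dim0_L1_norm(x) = 1.17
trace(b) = 0.19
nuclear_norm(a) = 2.03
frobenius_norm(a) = 1.28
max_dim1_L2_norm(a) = 0.83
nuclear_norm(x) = 2.23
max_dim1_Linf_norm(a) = 0.83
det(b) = 0.00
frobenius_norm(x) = 1.40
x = a + b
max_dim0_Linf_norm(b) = 0.09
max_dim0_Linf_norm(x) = 0.92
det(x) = 0.27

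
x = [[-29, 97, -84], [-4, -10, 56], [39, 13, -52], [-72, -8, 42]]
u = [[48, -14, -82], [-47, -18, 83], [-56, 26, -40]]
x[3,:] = [-72, -8, 42]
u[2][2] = -40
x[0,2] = -84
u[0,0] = 48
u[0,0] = 48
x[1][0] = -4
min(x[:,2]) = -84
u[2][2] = -40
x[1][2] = 56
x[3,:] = [-72, -8, 42]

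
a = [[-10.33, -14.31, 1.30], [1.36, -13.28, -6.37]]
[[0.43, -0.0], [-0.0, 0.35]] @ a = [[-4.44,-6.15,0.56], [0.48,-4.65,-2.23]]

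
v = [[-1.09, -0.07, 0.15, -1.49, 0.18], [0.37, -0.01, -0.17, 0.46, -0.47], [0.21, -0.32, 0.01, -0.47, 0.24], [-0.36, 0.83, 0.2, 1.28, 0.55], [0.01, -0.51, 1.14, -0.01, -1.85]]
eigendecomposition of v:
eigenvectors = [[0.47, -0.91, 0.47, 0.46, -0.01], [-0.31, 0.31, -0.2, 0.78, -0.63], [0.05, 0.14, 0.37, 0.19, 0.61], [0.25, -0.22, -0.76, -0.37, 0.16], [-0.79, -0.03, 0.16, -0.09, 0.45]]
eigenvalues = [-2.13, -1.44, 1.51, 0.0, 0.39]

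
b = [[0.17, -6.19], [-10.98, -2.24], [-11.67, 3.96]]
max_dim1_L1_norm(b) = 15.63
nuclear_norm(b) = 23.62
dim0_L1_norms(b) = [22.82, 12.39]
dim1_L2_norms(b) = [6.19, 11.21, 12.32]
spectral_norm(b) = 16.10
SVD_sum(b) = [[0.86, -0.1],[-10.59, 1.20],[-11.96, 1.35]] + [[-0.69, -6.09], [-0.39, -3.44], [0.29, 2.61]]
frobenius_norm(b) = 17.77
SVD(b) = [[-0.05,-0.82], [0.66,-0.46], [0.75,0.35]] @ diag([16.104151637389297, 7.513308195460349]) @ [[-0.99, 0.11], [0.11, 0.99]]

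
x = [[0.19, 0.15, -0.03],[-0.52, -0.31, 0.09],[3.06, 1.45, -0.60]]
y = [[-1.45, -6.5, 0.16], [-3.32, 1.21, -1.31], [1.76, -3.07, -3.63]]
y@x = [[3.59, 2.03, -0.64], [-5.27, -2.77, 0.99], [-9.18, -4.05, 1.85]]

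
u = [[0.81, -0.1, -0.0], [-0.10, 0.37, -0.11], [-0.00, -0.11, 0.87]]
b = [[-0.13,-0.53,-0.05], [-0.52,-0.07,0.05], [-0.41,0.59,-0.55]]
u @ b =[[-0.05,-0.42,-0.05], [-0.13,-0.04,0.08], [-0.30,0.52,-0.48]]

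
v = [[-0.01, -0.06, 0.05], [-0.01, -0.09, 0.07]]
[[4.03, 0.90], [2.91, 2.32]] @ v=[[-0.05, -0.32, 0.26], [-0.05, -0.38, 0.31]]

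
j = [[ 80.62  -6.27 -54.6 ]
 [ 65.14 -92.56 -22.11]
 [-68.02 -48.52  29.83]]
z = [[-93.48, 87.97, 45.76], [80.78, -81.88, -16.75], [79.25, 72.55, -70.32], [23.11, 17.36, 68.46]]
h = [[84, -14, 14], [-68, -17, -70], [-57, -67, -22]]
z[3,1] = 17.36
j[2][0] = -68.02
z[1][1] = -81.88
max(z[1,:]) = 80.78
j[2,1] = -48.52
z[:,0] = [-93.48, 80.78, 79.25, 23.11]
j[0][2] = -54.6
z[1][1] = -81.88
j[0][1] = -6.27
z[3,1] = 17.36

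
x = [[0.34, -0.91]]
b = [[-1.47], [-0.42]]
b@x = [[-0.50, 1.34], [-0.14, 0.38]]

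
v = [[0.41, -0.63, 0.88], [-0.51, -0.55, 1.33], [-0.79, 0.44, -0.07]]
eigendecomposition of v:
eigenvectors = [[(0.16-0.15j), 0.16+0.15j, -0.46+0.00j], [0.78+0.00j, 0.78-0.00j, (-0.89+0j)], [0.58+0.05j, 0.58-0.05j, 0.03+0.00j]]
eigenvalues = [(0.33+0.18j), (0.33-0.18j), (-0.86+0j)]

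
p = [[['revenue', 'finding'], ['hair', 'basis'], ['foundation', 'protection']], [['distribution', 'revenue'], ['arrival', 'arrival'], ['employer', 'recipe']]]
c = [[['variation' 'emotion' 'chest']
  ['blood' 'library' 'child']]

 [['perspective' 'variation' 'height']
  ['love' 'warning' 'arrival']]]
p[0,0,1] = 'finding'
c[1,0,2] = 'height'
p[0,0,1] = 'finding'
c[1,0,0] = 'perspective'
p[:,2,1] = ['protection', 'recipe']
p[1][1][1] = 'arrival'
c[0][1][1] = 'library'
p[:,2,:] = [['foundation', 'protection'], ['employer', 'recipe']]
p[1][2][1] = 'recipe'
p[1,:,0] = ['distribution', 'arrival', 'employer']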